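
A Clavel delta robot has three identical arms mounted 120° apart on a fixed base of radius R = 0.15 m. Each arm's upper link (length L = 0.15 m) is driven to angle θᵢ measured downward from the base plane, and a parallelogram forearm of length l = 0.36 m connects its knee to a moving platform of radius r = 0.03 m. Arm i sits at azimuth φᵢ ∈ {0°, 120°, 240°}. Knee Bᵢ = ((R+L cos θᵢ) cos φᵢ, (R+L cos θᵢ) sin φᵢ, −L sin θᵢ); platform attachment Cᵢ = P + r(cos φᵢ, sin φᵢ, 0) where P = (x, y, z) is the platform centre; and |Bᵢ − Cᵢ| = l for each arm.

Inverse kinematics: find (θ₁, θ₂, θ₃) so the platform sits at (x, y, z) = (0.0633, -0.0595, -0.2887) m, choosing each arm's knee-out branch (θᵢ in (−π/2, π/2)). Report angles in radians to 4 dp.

rotate P by −φ1: (0.0633, -0.0595, -0.2887)
  A=0.0567, B=-0.2887, C=(l²−L²−A²−y'²−z²)/(2L)=0.0567
  γ=atan2(-0.2887,0.0567)=-1.3769;  ψ=arccos(0.1926)=1.3770;  θ1=γ+ψ≈0.0001
φ2=120.0° → target in arm frame (-0.0832, -0.0251)
  e−x'=0.2032;  (l²−L²−(e−x')²−y'²−z²)/2L = -0.0605
  θ2 = atan2(B,A) + arccos(C/0.3530) = 0.7855
arm 3 (φ=240.0°): x'=0.0199, y'=0.0846
  e−x'=0.1001;  (l²−L²−(e−x')²−y'²−z²)/2L = 0.0219
  √(A²+B²)=0.3056;  θ3 = -1.2370+1.4990 ≈ 0.2620

θ₁ = 0.0001, θ₂ = 0.7855, θ₃ = 0.2620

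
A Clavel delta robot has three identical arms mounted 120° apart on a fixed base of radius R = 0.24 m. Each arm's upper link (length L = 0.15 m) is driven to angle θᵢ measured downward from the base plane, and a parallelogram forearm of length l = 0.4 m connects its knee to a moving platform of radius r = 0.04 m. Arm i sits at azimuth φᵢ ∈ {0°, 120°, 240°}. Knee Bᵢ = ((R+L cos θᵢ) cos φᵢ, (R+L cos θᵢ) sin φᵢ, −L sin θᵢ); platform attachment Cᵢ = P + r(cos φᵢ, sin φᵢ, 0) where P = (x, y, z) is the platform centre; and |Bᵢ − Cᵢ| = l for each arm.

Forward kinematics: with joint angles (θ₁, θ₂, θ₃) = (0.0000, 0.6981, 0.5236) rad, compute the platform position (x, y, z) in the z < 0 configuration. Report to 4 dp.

φ1=0.0°: virtual centre (0.3500, 0.0000, 0.0000), radius l
arm 2 at φ=120.0°: (R−r)+L cos θ2 = 0.3149;  O2 = (-0.1575, 0.2727, -0.0964)
arm 3 at φ=240.0°: (R−r)+L cos θ3 = 0.3299;  O3 = (-0.1650, -0.2857, -0.0750)
|O₂|²−|O₁|² = -0.0140;  |O₃|²−|O₁|² = -0.0080
[-1.0149 0.5454 -0.1928]·P = -0.0140;  [-1.0299 -0.5714 -0.1500]·P = -0.0080
det = 1.1417;  x = 0.0109+-0.1682z,  y = -0.0055+0.0406z
quadratic in z: (1.0299)z²+(0.1136)z+(-0.0450)=0, √Δ=0.4451 → z ∈ {-0.2712, 0.1609}; z = -0.2712 (taking z<0)
x = 0.0565, y = -0.0165

(0.0565, -0.0165, -0.2712)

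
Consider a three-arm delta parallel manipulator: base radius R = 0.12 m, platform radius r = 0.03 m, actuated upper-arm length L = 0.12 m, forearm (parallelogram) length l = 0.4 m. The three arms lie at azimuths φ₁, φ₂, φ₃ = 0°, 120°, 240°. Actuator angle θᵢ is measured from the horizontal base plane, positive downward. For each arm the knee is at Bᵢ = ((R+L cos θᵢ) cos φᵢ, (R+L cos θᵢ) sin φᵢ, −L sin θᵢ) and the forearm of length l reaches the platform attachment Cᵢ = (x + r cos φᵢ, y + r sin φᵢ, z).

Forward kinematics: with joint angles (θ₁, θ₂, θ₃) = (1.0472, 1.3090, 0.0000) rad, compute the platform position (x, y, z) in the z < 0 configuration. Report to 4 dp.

S1 = (0.1500·cos0.0°, 0.1500·sin0.0°, -0.1039) = (0.1500, 0.0000, -0.1039)
S2 = (0.1211·cos120.0°, 0.1211·sin120.0°, -0.1159) = (-0.0605, 0.1048, -0.1159)
S3 = (0.2100·cos240.0°, 0.2100·sin240.0°, 0.0000) = (-0.1050, -0.1819, 0.0000)
|S₂|²−|S₁|² = -0.0052;  |S₃|²−|S₁|² = 0.0108
[-0.4211 0.2097 -0.0240]·P = -0.0052;  [-0.5100 -0.3637 0.2078]·P = 0.0108
det = 0.2601;  x = -0.0014+0.1340z,  y = -0.0277+0.3835z
into |P−S₁|² = l²: 1.1650z² + 0.1460z + -0.1255 = 0;  Δ = 0.6062;  z = -0.3968 or 0.2715 → z<0 root = -0.3968
x = -0.0546, y = -0.1799

(-0.0546, -0.1799, -0.3968)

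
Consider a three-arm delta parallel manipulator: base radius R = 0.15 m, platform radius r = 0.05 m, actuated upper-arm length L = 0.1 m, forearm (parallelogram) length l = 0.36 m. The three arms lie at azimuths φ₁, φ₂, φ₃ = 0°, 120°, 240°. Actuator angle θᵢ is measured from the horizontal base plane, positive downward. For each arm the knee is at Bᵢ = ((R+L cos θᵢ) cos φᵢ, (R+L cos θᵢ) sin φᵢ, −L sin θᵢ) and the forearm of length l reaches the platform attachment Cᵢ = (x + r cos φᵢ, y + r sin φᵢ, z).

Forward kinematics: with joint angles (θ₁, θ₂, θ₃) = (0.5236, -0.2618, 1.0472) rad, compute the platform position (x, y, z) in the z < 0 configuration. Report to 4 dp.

(-0.0082, 0.1351, -0.3209)

arm 1 at φ=0.0°: ρ1 = 0.1866;  O1 = (0.1866, 0.0000, -0.0500)
O2 = (0.1966·cos120.0°, 0.1966·sin120.0°, 0.0259) = (-0.0983, 0.1703, 0.0259)
φ3=240.0°: virtual centre (-0.0750, -0.1299, -0.0866), radius l
|O₂|²−|O₁|² = 0.0020;  |O₃|²−|O₁|² = -0.0073
plane₁₂: -0.5698x+0.3405y+0.1518z = 0.0020
det = 0.3262;  x = 0.0061+0.0445z,  y = 0.0160+-0.3713z
quadratic in z: (1.1398)z²+(0.0721)z+(-0.0942)=0, √Δ=0.6595 → z ∈ {-0.3209, 0.2577}; z = -0.3209 (taking z<0)
x = -0.0082, y = 0.1351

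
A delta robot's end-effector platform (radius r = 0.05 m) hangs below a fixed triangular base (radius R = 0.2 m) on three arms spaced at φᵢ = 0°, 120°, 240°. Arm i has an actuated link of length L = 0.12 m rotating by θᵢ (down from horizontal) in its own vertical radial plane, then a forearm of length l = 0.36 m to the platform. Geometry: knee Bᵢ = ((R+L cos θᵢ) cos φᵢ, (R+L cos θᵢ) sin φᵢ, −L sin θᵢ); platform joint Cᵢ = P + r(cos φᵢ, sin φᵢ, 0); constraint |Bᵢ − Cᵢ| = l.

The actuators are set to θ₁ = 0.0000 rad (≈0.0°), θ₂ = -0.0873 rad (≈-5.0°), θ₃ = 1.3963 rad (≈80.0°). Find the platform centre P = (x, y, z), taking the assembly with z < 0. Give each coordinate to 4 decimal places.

(0.0732, 0.1386, -0.2677)

φ1=0.0°: virtual centre (0.2700, 0.0000, 0.0000), radius l
φ2=120.0°: virtual centre (-0.1348, 0.2334, 0.0105), radius l
arm 3 at φ=240.0°: ρ3 = 0.1708;  O3 = (-0.0854, -0.1479, -0.1182)
eliminate P² terms by subtracting sphere 1 from 2 and 3
plane₁₂: -0.8095x+0.4669y+0.0209z = -0.0001
det = 0.5714;  x = 0.0244+-0.1823z,  y = 0.0420+-0.3609z
quadratic in z: (1.1635)z²+(0.0592)z+(-0.0675)=0, √Δ=0.5636 → z ∈ {-0.2677, 0.2168}; z = -0.2677 (taking z<0)
x = 0.0732, y = 0.1386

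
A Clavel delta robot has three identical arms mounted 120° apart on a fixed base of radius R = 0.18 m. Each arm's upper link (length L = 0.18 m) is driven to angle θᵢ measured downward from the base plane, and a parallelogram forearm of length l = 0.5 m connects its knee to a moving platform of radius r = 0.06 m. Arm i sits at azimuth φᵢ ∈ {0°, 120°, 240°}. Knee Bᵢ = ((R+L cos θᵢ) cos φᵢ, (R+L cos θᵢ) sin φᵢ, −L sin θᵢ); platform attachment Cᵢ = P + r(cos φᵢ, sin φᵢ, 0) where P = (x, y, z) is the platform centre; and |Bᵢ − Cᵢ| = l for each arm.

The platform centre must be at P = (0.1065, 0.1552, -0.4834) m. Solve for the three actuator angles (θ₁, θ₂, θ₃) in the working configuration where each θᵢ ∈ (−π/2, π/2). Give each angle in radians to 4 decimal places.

θ₁ = 0.2618, θ₂ = 0.3493, θ₃ = 1.1346

φ1=0.0° → target in arm frame (0.1065, 0.1552)
  e−x'=0.0135;  (l²−L²−(e−x')²−y'²−z²)/2L = -0.1121
  γ=atan2(-0.4834,0.0135)=-1.5429;  ψ=arccos(-0.2317)=1.8047;  θ1=γ+ψ≈0.2618
arm 2 (φ=120.0°): x'=0.0812, y'=-0.1698
  A=0.0388, B=-0.4834, C=(l²−L²−A²−y'²−z²)/(2L)=-0.1290
  θ2 = atan2(B,A) + arccos(C/0.4850) = 0.3493
rotate P by −φ3: (-0.1877, 0.0146, -0.4834)
  e−x'=0.3077;  (l²−L²−(e−x')²−y'²−z²)/2L = -0.3082
  √(A²+B²)=0.5730;  θ3 = -1.0040+2.1387 ≈ 1.1346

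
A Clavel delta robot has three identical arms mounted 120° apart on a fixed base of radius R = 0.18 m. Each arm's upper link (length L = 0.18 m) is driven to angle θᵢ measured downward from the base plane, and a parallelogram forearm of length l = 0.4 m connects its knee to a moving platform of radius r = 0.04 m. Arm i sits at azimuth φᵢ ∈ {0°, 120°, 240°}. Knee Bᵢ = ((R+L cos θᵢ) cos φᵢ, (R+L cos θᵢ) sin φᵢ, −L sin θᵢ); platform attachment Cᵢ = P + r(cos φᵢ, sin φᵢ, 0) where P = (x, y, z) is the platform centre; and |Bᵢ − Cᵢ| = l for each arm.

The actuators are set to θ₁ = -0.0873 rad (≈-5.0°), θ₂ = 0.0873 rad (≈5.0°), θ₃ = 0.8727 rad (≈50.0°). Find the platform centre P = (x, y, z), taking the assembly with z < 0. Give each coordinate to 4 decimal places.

S1 = (0.3193·cos0.0°, 0.3193·sin0.0°, 0.0157) = (0.3193, 0.0000, 0.0157)
φ2=120.0°: virtual centre (-0.1597, 0.2765, -0.0157), radius l
S3 = (0.2557·cos240.0°, 0.2557·sin240.0°, -0.1379) = (-0.1278, -0.2214, -0.1379)
|S₂|²−|S₁|² = 0.0000;  |S₃|²−|S₁|² = -0.0178
[-0.9579 0.5531 -0.0628]·P = 0.0000;  [-0.8943 -0.4429 -0.3072]·P = -0.0178
Cramer: x(z) = 0.0107-0.2151z;  y(z) = 0.0186-0.2591z
sphere 1 gives Az²+Bz+C=0 with A=1.1134, B=0.0918, C=-0.0642;  B²−4AC=0.2943;  roots -0.2848, 0.2024;  negative root z = -0.2848
x = 0.0720, y = 0.0924

(0.0720, 0.0924, -0.2848)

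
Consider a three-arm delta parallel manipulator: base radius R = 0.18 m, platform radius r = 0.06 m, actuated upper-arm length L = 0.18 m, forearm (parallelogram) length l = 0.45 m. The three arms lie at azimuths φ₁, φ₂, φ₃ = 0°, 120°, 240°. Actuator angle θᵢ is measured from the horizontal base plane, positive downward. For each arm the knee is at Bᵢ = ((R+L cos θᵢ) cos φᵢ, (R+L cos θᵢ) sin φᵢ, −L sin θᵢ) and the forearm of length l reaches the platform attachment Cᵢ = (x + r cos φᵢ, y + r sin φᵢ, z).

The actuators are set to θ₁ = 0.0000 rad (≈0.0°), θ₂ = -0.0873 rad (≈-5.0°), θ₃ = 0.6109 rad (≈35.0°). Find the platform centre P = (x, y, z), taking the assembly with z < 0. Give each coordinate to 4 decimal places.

(0.0429, 0.0956, -0.3567)

arm 1 at φ=0.0°: e+L cos θ1 = 0.3000;  O1 = (0.3000, 0.0000, 0.0000)
φ2=120.0°: virtual centre (-0.1497, 0.2592, 0.0157), radius l
O3 = (0.2674·cos240.0°, 0.2674·sin240.0°, -0.1032) = (-0.1337, -0.2316, -0.1032)
|O₂|²−|O₁|² = -0.0002;  |O₃|²−|O₁|² = -0.0078
plane₁₂: -0.8993x+0.5184y+0.0314z = -0.0002
Cramer: x(z) = 0.0048-0.1068z;  y(z) = 0.0079-0.2458z
into |P−O₁|² = l²: 1.0718z² + 0.0592z + -0.1153 = 0;  Δ = 0.4977;  z = -0.3567 or 0.3015 → z<0 root = -0.3567
x = 0.0429, y = 0.0956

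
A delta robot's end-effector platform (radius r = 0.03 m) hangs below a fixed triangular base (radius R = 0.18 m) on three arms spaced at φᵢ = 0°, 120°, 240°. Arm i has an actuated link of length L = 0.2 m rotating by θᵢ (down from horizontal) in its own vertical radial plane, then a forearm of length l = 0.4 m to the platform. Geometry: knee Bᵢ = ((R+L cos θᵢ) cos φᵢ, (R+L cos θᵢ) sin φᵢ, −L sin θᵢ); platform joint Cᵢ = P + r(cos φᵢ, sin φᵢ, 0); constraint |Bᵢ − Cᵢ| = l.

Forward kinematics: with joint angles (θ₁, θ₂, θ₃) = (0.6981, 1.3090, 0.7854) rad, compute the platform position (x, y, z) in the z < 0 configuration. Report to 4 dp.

(0.0681, -0.0918, -0.4389)

arm 1 at φ=0.0°: (R−r)+L cos θ1 = 0.3032;  S1 = (0.3032, 0.0000, -0.1286)
φ2=120.0°: virtual centre (-0.1009, 0.1747, -0.1932), radius l
φ3=240.0°: virtual centre (-0.1457, -0.2524, -0.1414), radius l
|S₂|²−|S₁|² = -0.0304;  |S₃|²−|S₁|² = -0.0035
[-0.8082 0.3495 -0.1293]·P = -0.0304;  [-0.8978 -0.5048 -0.0257]·P = -0.0035
det = 0.7217;  x = 0.0230+-0.1029z,  y = -0.0339+0.1320z
quadratic in z: (1.0280)z²+(0.3058)z+(-0.0638)=0, √Δ=0.5966 → z ∈ {-0.4389, 0.1414}; z = -0.4389 (taking z<0)
x = 0.0681, y = -0.0918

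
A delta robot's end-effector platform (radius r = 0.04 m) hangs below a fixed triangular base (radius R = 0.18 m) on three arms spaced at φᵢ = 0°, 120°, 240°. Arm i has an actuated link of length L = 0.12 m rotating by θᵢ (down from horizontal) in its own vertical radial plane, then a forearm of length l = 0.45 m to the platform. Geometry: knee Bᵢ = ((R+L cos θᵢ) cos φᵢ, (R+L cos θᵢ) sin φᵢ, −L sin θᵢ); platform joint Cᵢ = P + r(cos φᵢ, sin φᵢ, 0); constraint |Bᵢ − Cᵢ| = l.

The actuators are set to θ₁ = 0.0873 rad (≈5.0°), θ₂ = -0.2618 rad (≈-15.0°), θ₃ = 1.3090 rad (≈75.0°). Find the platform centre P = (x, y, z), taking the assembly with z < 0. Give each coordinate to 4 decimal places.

(0.0689, 0.1880, -0.3722)

arm 1 at φ=0.0°: ρ1 = 0.2595;  centre 1 = (0.2595, 0.0000, -0.0105)
centre 2 = (0.2559·cos120.0°, 0.2559·sin120.0°, 0.0311) = (-0.1280, 0.2216, 0.0311)
arm 3 at φ=240.0°: ρ3 = 0.1711;  centre 3 = (-0.0855, -0.1481, -0.1159)
eliminate P² terms by subtracting sphere 1 from 2 and 3
linear system: -0.7750x+0.4433y = -0.0010−0.0830z; -0.6901x+-0.2963y = -0.0248−-0.2109z
det = 0.5355;  x = 0.0211+-0.1286z,  y = 0.0345+-0.4122z
into |P−centre ₁|² = l²: 1.1865z² + 0.0538z + -0.1443 = 0;  Δ = 0.6879;  z = -0.3722 or 0.3268 → z<0 root = -0.3722
x = 0.0689, y = 0.1880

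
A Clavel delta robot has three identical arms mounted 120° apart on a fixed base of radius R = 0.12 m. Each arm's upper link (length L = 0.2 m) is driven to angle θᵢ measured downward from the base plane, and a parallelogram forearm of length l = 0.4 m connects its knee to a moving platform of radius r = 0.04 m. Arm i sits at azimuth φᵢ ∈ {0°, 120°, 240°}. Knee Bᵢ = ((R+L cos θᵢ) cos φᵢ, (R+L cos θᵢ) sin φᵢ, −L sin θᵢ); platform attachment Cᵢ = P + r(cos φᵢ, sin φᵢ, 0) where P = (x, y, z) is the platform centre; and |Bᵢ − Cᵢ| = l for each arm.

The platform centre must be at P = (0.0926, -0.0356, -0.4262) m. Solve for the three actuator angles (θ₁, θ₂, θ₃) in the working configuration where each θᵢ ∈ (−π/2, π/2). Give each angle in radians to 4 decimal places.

θ₁ = 0.3492, θ₂ = 0.8729, θ₃ = 0.6984

arm 1 (φ=0.0°): x'=0.0926, y'=-0.0356
  A cos θ + B sin θ = C:  -0.0126·cos θ + -0.4262·sin θ = -0.1577
  γ=atan2(-0.4262,-0.0126)=-1.6004;  ψ=arccos(-0.3698)=1.9496;  θ1=γ+ψ≈0.3492
rotate P by −φ2: (-0.0771, -0.0624, -0.4262)
  e−x'=0.1571;  (l²−L²−(e−x')²−y'²−z²)/2L = -0.2256
  √(A²+B²)=0.4542;  θ2 = -1.2176+2.0905 ≈ 0.8729
rotate P by −φ3: (-0.0155, 0.0980, -0.4262)
  A=0.0955, B=-0.4262, C=(l²−L²−A²−y'²−z²)/(2L)=-0.2009
  γ=atan2(-0.4262,0.0955)=-1.3504;  ψ=arccos(-0.4600)=2.0488;  θ3=γ+ψ≈0.6984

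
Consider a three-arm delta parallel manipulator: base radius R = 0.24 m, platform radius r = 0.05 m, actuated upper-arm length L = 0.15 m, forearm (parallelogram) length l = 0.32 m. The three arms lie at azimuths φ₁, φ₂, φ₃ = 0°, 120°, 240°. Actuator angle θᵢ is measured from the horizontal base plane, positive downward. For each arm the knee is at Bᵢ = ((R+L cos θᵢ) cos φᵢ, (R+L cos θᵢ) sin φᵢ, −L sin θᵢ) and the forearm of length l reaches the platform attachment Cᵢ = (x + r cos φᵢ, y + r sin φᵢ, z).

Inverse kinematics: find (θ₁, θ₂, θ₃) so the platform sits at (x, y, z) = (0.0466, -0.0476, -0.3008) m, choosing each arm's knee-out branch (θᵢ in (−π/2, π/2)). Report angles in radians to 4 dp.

arm 1 (φ=0.0°): x'=0.0466, y'=-0.0476
  A=0.1434, B=-0.3008, C=(l²−L²−A²−y'²−z²)/(2L)=-0.1114
  √(A²+B²)=0.3332;  θ1 = -1.1259+1.9116 ≈ 0.7856
arm 2 (φ=120.0°): x'=-0.0645, y'=-0.0166
  A=0.2545, B=-0.3008, C=(l²−L²−A²−y'²−z²)/(2L)=-0.2521
  θ2 = atan2(B,A) + arccos(C/0.3940) = 1.3966
rotate P by −φ3: (0.0179, 0.0642, -0.3008)
  A=0.1721, B=-0.3008, C=(l²−L²−A²−y'²−z²)/(2L)=-0.1477
  √(A²+B²)=0.3465;  θ3 = -1.0512+2.0111 ≈ 0.9599

θ₁ = 0.7856, θ₂ = 1.3966, θ₃ = 0.9599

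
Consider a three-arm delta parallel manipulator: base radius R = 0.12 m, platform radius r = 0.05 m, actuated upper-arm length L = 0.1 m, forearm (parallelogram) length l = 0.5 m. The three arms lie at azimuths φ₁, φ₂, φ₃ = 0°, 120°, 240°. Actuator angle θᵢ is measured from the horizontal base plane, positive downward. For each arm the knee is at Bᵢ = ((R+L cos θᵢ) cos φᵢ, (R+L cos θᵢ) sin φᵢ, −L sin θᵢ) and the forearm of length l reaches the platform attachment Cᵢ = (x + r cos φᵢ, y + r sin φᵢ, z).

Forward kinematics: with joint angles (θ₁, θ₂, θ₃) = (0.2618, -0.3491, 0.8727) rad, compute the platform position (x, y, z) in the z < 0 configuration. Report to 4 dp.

(0.0071, 0.2032, -0.4540)

φ1=0.0°: virtual centre (0.1666, 0.0000, -0.0259), radius l
arm 2 at φ=120.0°: ρ2 = 0.1640;  S2 = (-0.0820, 0.1420, 0.0342)
S3 = (0.1343·cos240.0°, 0.1343·sin240.0°, -0.0766) = (-0.0671, -0.1163, -0.0766)
|S₂|²−|S₁|² = -0.0004;  |S₃|²−|S₁|² = -0.0045
plane₁₂: -0.4972x+0.2840y+0.1202z = -0.0004
det = 0.2484;  x = 0.0055+-0.0035z,  y = 0.0084+-0.4292z
sphere 1 gives Az²+Bz+C=0 with A=1.1842, B=0.0457, C=-0.2233;  B²−4AC=1.0599;  roots -0.4540, 0.4154;  negative root z = -0.4540
x = 0.0071, y = 0.2032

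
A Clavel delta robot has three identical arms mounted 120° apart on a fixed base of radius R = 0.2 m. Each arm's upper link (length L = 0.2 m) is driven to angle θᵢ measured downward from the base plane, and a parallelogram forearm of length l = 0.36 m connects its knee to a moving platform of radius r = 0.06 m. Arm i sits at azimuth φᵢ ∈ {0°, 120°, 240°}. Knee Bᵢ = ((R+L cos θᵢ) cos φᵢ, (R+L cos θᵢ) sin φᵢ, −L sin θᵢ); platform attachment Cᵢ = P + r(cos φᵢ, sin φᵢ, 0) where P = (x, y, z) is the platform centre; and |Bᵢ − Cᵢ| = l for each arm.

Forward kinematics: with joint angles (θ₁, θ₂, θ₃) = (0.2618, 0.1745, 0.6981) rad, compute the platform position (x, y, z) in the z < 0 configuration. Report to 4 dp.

(0.0207, 0.0504, -0.2233)

centre 1 = (0.3332·cos0.0°, 0.3332·sin0.0°, -0.0518) = (0.3332, 0.0000, -0.0518)
centre 2 = (0.3370·cos120.0°, 0.3370·sin120.0°, -0.0347) = (-0.1685, 0.2918, -0.0347)
centre 3 = (0.2932·cos240.0°, 0.2932·sin240.0°, -0.1286) = (-0.1466, -0.2539, -0.1286)
|centre ₂|²−|centre ₁|² = 0.0011;  |centre ₃|²−|centre ₁|² = -0.0112
plane₁₂: -1.0033x+0.5836y+0.0341z = 0.0011
Cramer: x(z) = 0.0056-0.0676z;  y(z) = 0.0114-0.1746z
into |P−centre ₁|² = l²: 1.0351z² + 0.1438z + -0.0195 = 0;  Δ = 0.1013;  z = -0.2233 or 0.0843 → z<0 root = -0.2233
x = 0.0207, y = 0.0504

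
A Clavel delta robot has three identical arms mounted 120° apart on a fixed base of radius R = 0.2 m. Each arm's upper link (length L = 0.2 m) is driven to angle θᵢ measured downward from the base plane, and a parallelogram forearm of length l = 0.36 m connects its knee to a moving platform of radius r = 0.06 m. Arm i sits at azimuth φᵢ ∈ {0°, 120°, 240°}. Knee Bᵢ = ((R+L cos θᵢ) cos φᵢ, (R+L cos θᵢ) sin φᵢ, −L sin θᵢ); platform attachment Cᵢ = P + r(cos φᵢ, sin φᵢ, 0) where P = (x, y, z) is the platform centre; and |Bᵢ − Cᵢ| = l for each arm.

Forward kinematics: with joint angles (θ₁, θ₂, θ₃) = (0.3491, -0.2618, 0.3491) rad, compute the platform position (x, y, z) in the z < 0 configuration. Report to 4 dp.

φ1=0.0°: virtual centre (0.3279, 0.0000, -0.0684), radius l
arm 2 at φ=120.0°: (R−r)+L cos θ2 = 0.3332;  centre 2 = (-0.1666, 0.2885, 0.0518)
centre 3 = (0.3279·cos240.0°, 0.3279·sin240.0°, -0.0684) = (-0.1640, -0.2840, -0.0684)
|centre ₂|²−|centre ₁|² = 0.0015;  |centre ₃|²−|centre ₁|² = 0.0000
linear system: -0.9891x+0.5771y = 0.0015−0.2403z; -0.9838x+-0.5680y = 0.0000−0.0000z
Cramer: x(z) = -0.0007+0.1209z;  y(z) = 0.0013-0.2093z
quadratic in z: (1.0584)z²+(0.0568)z+(-0.0169)=0, √Δ=0.2734 → z ∈ {-0.1560, 0.1023}; z = -0.1560 (taking z<0)
x = -0.0196, y = 0.0339

(-0.0196, 0.0339, -0.1560)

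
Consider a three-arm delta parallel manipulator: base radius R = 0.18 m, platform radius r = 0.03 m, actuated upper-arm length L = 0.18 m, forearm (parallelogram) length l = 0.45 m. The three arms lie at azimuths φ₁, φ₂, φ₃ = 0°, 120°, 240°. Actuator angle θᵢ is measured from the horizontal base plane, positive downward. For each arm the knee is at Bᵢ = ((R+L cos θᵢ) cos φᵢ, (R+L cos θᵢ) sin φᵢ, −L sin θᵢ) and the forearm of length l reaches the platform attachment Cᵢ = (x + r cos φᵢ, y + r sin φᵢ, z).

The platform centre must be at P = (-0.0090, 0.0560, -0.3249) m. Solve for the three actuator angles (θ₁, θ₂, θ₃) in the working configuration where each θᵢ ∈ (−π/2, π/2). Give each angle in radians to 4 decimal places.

θ₁ = 0.1740, θ₂ = -0.1747, θ₃ = 0.3491

φ1=0.0° → target in arm frame (-0.0090, 0.0560)
  e−x'=0.1590;  (l²−L²−(e−x')²−y'²−z²)/2L = 0.1003
  θ1 = atan2(B,A) + arccos(C/0.3617) = 0.1740
rotate P by −φ2: (0.0530, -0.0202, -0.3249)
  A cos θ + B sin θ = C:  0.0970·cos θ + -0.3249·sin θ = 0.1520
  θ2 = atan2(B,A) + arccos(C/0.3391) = -0.1747
arm 3 (φ=240.0°): x'=-0.0440, y'=-0.0358
  e−x'=0.1940;  (l²−L²−(e−x')²−y'²−z²)/2L = 0.0712
  γ=atan2(-0.3249,0.1940)=-1.0325;  ψ=arccos(0.1881)=1.3816;  θ3=γ+ψ≈0.3491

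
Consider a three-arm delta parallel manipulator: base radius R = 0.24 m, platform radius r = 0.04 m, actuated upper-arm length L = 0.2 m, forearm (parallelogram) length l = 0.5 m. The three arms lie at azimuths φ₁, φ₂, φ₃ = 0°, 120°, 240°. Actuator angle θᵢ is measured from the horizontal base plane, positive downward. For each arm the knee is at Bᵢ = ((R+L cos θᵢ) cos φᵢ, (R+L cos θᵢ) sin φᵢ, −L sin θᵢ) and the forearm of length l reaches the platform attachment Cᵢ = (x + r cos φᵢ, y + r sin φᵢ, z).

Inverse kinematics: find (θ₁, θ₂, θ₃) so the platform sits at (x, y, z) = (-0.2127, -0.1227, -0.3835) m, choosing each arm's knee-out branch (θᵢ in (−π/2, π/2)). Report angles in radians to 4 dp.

θ₁ = 1.3965, θ₂ = 0.6980, θ₃ = -0.3487

rotate P by −φ1: (-0.2127, -0.1227, -0.3835)
  e−x'=0.4127;  (l²−L²−(e−x')²−y'²−z²)/2L = -0.3061
  √(A²+B²)=0.5634;  θ1 = -0.7487+2.1452 ≈ 1.3965
φ2=120.0° → target in arm frame (0.0001, 0.2456)
  e−x'=0.1999;  (l²−L²−(e−x')²−y'²−z²)/2L = -0.0933
  √(A²+B²)=0.4325;  θ2 = -1.0903+1.7883 ≈ 0.6980
arm 3 (φ=240.0°): x'=0.2126, y'=-0.1229
  A cos θ + B sin θ = C:  -0.0126·cos θ + -0.3835·sin θ = 0.1192
  θ3 = atan2(B,A) + arccos(C/0.3837) = -0.3487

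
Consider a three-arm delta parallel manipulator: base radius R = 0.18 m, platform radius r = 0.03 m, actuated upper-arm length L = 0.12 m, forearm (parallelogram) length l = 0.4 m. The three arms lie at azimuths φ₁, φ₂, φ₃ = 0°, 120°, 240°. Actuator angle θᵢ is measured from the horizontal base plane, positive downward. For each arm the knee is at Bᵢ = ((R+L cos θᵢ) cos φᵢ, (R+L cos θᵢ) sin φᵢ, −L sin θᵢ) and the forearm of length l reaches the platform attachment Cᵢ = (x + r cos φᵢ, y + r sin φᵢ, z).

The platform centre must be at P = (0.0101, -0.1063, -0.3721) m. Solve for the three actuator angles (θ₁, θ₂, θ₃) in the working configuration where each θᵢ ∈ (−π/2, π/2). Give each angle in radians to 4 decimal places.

rotate P by −φ1: (0.0101, -0.1063, -0.3721)
  A=0.1399, B=-0.3721, C=(l²−L²−A²−y'²−z²)/(2L)=-0.0989
  θ1 = atan2(B,A) + arccos(C/0.3975) = 0.6110
φ2=120.0° → target in arm frame (-0.0971, 0.0444)
  A cos θ + B sin θ = C:  0.2471·cos θ + -0.3721·sin θ = -0.2329
  γ=atan2(-0.3721,0.2471)=-0.9846;  ψ=arccos(-0.5214)=2.1193;  θ2=γ+ψ≈1.1347
rotate P by −φ3: (0.0870, 0.0619, -0.3721)
  A cos θ + B sin θ = C:  0.0630·cos θ + -0.3721·sin θ = -0.0027
  γ=atan2(-0.3721,0.0630)=-1.4031;  ψ=arccos(-0.0073)=1.5781;  θ3=γ+ψ≈0.1750

θ₁ = 0.6110, θ₂ = 1.1347, θ₃ = 0.1750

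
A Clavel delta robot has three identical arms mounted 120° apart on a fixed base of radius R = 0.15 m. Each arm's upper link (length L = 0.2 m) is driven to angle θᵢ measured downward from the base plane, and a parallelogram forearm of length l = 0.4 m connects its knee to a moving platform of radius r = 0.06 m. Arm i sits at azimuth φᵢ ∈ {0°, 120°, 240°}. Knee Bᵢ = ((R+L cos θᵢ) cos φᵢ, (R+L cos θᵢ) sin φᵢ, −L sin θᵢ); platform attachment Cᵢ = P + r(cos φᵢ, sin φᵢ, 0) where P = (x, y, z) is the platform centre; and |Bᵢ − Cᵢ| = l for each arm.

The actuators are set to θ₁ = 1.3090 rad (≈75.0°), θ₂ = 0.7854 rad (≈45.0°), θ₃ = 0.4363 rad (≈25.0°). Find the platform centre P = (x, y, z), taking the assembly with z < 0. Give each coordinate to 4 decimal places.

φ1=0.0°: virtual centre (0.1418, 0.0000, -0.1932), radius l
φ2=120.0°: virtual centre (-0.1157, 0.2004, -0.1414), radius l
arm 3 at φ=240.0°: e+L cos θ3 = 0.2713;  S3 = (-0.1356, -0.2349, -0.0845)
subtract pairs → two planes through P
plane₁₂: -0.5149x+0.4008y+0.1035z = 0.0161
Cramer: x(z) = -0.0365+0.2924z;  y(z) = -0.0066+0.1173z
quadratic in z: (1.0993)z²+(0.2806)z+(-0.0909)=0, √Δ=0.6916 → z ∈ {-0.4422, 0.1869}; z = -0.4422 (taking z<0)
x = -0.1657, y = -0.0585

(-0.1657, -0.0585, -0.4422)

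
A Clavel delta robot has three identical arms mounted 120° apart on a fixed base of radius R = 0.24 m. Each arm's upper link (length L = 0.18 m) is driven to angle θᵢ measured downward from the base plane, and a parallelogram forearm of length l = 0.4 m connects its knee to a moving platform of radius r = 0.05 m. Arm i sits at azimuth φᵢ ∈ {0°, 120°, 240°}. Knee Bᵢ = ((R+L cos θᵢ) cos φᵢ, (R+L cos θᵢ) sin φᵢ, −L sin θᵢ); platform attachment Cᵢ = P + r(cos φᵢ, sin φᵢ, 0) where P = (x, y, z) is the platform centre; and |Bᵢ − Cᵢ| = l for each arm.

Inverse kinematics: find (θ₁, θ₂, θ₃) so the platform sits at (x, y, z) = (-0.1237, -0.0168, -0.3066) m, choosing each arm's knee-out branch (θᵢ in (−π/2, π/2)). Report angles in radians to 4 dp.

arm 1 (φ=0.0°): x'=-0.1237, y'=-0.0168
  A=0.3137, B=-0.3066, C=(l²−L²−A²−y'²−z²)/(2L)=-0.1808
  √(A²+B²)=0.4386;  θ1 = -0.7740+1.9957 ≈ 1.2217
φ2=120.0° → target in arm frame (0.0473, 0.1155)
  A cos θ + B sin θ = C:  0.1427·cos θ + -0.3066·sin θ = -0.0003
  √(A²+B²)=0.3382;  θ2 = -1.1352+1.5717 ≈ 0.4365
φ3=240.0° → target in arm frame (0.0764, -0.0987)
  A=0.1136, B=-0.3066, C=(l²−L²−A²−y'²−z²)/(2L)=0.0304
  θ3 = atan2(B,A) + arccos(C/0.3270) = 0.2617

θ₁ = 1.2217, θ₂ = 0.4365, θ₃ = 0.2617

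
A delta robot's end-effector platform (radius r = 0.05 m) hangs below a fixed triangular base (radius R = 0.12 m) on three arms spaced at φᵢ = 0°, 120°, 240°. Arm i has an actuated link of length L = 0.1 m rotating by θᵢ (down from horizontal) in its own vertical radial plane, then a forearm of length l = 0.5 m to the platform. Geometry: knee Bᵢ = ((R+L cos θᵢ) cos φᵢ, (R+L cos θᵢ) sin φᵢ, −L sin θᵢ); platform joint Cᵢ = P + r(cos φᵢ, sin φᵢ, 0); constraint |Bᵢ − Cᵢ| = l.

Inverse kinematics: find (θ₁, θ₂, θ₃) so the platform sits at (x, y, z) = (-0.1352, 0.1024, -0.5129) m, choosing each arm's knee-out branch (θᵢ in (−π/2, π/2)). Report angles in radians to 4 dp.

φ1=0.0° → target in arm frame (-0.1352, 0.1024)
  e−x'=0.2052;  (l²−L²−(e−x')²−y'²−z²)/2L = -0.3783
  θ1 = atan2(B,A) + arccos(C/0.5524) = 1.1349
arm 2 (φ=120.0°): x'=0.1563, y'=0.0659
  A=-0.0863, B=-0.5129, C=(l²−L²−A²−y'²−z²)/(2L)=-0.1743
  γ=atan2(-0.5129,-0.0863)=-1.7375;  ψ=arccos(-0.3350)=1.9124;  θ2=γ+ψ≈0.1750
rotate P by −φ3: (-0.0211, -0.1683, -0.5129)
  A cos θ + B sin θ = C:  0.0911·cos θ + -0.5129·sin θ = -0.2984
  γ=atan2(-0.5129,0.0911)=-1.3950;  ψ=arccos(-0.5729)=2.1808;  θ3=γ+ψ≈0.7857

θ₁ = 1.1349, θ₂ = 0.1750, θ₃ = 0.7857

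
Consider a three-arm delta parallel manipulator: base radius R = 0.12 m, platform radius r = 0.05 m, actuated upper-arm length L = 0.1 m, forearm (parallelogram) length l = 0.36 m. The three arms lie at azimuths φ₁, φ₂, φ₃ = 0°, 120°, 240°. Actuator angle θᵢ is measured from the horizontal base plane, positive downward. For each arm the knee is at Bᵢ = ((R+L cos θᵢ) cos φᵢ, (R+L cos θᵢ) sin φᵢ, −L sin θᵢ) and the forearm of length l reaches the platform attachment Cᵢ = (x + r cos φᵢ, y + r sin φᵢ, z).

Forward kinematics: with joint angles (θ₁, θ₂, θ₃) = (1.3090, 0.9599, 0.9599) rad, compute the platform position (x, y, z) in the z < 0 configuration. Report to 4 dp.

φ1=0.0°: virtual centre (0.0959, 0.0000, -0.0966), radius l
centre 2 = (0.1274·cos120.0°, 0.1274·sin120.0°, -0.0819) = (-0.0637, 0.1103, -0.0819)
arm 3 at φ=240.0°: ρ3 = 0.1274;  centre 3 = (-0.0637, -0.1103, -0.0819)
eliminate P² terms by subtracting sphere 1 from 2 and 3
linear system: -0.3191x+0.2206y = 0.0044−0.0294z; -0.3191x+-0.2206y = 0.0044−0.0294z
det = 0.1408;  x = -0.0138+0.0920z,  y = 0.0000+0.0000z
sphere 1 gives Az²+Bz+C=0 with A=1.0085, B=0.1730, C=-0.1082;  B²−4AC=0.4665;  roots -0.4244, 0.2529;  negative root z = -0.4244
x = -0.0529, y = 0.0000

(-0.0529, 0.0000, -0.4244)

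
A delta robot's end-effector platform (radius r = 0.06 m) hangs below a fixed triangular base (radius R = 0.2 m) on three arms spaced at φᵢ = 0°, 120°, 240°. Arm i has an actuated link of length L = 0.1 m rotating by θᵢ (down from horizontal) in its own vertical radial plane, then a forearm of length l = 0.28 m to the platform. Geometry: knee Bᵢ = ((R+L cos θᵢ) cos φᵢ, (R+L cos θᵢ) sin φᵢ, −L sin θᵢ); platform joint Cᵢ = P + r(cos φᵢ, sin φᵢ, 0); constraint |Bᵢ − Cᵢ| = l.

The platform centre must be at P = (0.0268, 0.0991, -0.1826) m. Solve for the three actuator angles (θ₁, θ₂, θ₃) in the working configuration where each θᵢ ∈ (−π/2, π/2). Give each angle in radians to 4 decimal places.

θ₁ = 0.2617, θ₂ = -0.3493, θ₃ = 1.3085

arm 1 (φ=0.0°): x'=0.0268, y'=0.0991
  A cos θ + B sin θ = C:  0.1132·cos θ + -0.1826·sin θ = 0.0621
  γ=atan2(-0.1826,0.1132)=-1.0158;  ψ=arccos(0.2891)=1.2775;  θ1=γ+ψ≈0.2617
rotate P by −φ2: (0.0724, -0.0728, -0.1826)
  A=0.0676, B=-0.1826, C=(l²−L²−A²−y'²−z²)/(2L)=0.1260
  √(A²+B²)=0.1947;  θ2 = -1.2163+0.8671 ≈ -0.3493
arm 3 (φ=240.0°): x'=-0.0992, y'=-0.0263
  A=0.2392, B=-0.1826, C=(l²−L²−A²−y'²−z²)/(2L)=-0.1143
  θ3 = atan2(B,A) + arccos(C/0.3009) = 1.3085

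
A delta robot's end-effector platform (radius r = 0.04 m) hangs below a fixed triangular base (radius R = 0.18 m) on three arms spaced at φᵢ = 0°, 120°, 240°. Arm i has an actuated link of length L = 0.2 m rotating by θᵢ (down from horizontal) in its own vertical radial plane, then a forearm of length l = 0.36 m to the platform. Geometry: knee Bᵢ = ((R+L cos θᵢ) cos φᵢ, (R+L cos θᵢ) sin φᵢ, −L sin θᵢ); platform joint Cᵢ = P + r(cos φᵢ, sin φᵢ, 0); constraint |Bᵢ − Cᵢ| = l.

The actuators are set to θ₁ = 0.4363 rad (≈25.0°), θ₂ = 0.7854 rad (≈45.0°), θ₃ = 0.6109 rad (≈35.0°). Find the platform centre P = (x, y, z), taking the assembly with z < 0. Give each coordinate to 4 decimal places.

(0.0374, -0.0231, -0.3048)

φ1=0.0°: virtual centre (0.3213, 0.0000, -0.0845), radius l
arm 2 at φ=120.0°: (R−r)+L cos θ2 = 0.2814;  S2 = (-0.1407, 0.2437, -0.1414)
φ3=240.0°: virtual centre (-0.1519, -0.2631, -0.1147), radius l
|S₂|²−|S₁|² = -0.0112;  |S₃|²−|S₁|² = -0.0049
plane₁₂: -0.9239x+0.4874y+-0.1138z = -0.0112
Cramer: x(z) = 0.0087-0.0943z;  y(z) = -0.0064+0.0548z
sphere 1 gives Az²+Bz+C=0 with A=1.0119, B=0.2273, C=-0.0247;  B²−4AC=0.1517;  roots -0.3048, 0.0802;  negative root z = -0.3048
x = 0.0374, y = -0.0231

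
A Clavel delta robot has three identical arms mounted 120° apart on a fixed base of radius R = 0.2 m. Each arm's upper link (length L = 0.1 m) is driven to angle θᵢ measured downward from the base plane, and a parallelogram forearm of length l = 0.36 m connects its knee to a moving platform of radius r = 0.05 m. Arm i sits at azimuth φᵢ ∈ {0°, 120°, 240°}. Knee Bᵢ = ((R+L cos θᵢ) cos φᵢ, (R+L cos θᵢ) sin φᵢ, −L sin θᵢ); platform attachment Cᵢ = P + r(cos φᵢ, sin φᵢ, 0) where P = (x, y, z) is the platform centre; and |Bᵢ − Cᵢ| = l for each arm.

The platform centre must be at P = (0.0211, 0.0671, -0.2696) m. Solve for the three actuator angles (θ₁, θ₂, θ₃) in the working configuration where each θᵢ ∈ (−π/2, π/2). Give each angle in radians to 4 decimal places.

θ₁ = -0.0003, θ₂ = -0.2616, θ₃ = 0.6977

rotate P by −φ1: (0.0211, 0.0671, -0.2696)
  A cos θ + B sin θ = C:  0.1289·cos θ + -0.2696·sin θ = 0.1290
  θ1 = atan2(B,A) + arccos(C/0.2988) = -0.0003
φ2=120.0° → target in arm frame (0.0476, -0.0518)
  e−x'=0.1024;  (l²−L²−(e−x')²−y'²−z²)/2L = 0.1687
  γ=atan2(-0.2696,0.1024)=-1.2077;  ψ=arccos(0.5849)=0.9461;  θ2=γ+ψ≈-0.2616
arm 3 (φ=240.0°): x'=-0.0687, y'=-0.0153
  A cos θ + B sin θ = C:  0.2187·cos θ + -0.2696·sin θ = -0.0056
  √(A²+B²)=0.3471;  θ3 = -0.8894+1.5871 ≈ 0.6977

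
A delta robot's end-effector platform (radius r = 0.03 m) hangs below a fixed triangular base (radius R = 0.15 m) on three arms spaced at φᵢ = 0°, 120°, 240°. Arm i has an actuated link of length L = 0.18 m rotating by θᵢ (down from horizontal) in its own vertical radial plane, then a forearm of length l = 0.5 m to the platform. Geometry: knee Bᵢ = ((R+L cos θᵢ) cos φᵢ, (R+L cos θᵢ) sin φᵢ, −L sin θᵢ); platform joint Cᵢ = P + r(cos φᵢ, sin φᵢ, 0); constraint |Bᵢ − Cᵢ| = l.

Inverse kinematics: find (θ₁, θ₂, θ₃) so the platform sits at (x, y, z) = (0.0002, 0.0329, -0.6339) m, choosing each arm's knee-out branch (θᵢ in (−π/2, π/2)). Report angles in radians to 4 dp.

rotate P by −φ1: (0.0002, 0.0329, -0.6339)
  e−x'=0.1198;  (l²−L²−(e−x')²−y'²−z²)/2L = -0.5546
  γ=atan2(-0.6339,0.1198)=-1.3840;  ψ=arccos(-0.8597)=2.6055;  θ1=γ+ψ≈1.2215
arm 2 (φ=120.0°): x'=0.0284, y'=-0.0166
  A=0.0916, B=-0.6339, C=(l²−L²−A²−y'²−z²)/(2L)=-0.5358
  θ2 = atan2(B,A) + arccos(C/0.6405) = 1.1346
φ3=240.0° → target in arm frame (-0.0286, -0.0163)
  A=0.1486, B=-0.6339, C=(l²−L²−A²−y'²−z²)/(2L)=-0.5738
  √(A²+B²)=0.6511;  θ3 = -1.3405+2.6495 ≈ 1.3089

θ₁ = 1.2215, θ₂ = 1.1346, θ₃ = 1.3089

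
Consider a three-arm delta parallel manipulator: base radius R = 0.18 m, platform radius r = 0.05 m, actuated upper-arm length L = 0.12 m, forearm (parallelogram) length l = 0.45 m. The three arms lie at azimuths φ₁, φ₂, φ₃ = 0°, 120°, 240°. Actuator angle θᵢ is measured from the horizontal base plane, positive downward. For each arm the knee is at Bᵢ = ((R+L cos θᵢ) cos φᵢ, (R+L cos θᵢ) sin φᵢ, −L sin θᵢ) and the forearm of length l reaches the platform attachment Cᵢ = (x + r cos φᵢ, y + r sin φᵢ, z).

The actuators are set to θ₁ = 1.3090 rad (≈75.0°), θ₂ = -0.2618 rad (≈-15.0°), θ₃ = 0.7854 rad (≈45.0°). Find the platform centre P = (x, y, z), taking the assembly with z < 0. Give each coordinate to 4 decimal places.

(-0.1582, 0.1226, -0.4084)

arm 1 at φ=0.0°: ρ1 = 0.1611;  O1 = (0.1611, 0.0000, -0.1159)
arm 2 at φ=120.0°: ρ2 = 0.2459;  O2 = (-0.1230, 0.2130, 0.0311)
O3 = (0.2149·cos240.0°, 0.2149·sin240.0°, -0.0849) = (-0.1074, -0.1861, -0.0849)
subtract pairs → two planes through P
linear system: -0.5680x+0.4259y = 0.0221−0.2939z; -0.5370x+-0.3721y = 0.0140−0.0621z
Cramer: x(z) = -0.0322+0.3087z;  y(z) = 0.0089-0.2785z
into |P−O₁|² = l²: 1.1728z² + 0.1076z + -0.1516 = 0;  Δ = 0.7230;  z = -0.4084 or 0.3166 → z<0 root = -0.4084
x = -0.1582, y = 0.1226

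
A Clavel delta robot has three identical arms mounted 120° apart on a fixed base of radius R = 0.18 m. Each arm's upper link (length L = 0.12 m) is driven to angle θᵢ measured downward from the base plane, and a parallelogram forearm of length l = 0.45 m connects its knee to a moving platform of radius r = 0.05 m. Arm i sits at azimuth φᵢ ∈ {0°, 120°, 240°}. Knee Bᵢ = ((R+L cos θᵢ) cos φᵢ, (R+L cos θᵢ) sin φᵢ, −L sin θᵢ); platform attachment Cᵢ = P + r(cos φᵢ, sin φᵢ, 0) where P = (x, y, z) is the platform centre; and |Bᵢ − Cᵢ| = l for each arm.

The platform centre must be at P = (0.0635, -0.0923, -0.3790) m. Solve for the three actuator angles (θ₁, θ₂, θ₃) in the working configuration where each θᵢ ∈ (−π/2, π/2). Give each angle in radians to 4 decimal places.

θ₁ = -0.1746, θ₂ = 0.6981, θ₃ = -0.0878

rotate P by −φ1: (0.0635, -0.0923, -0.3790)
  A cos θ + B sin θ = C:  0.0665·cos θ + -0.3790·sin θ = 0.1313
  √(A²+B²)=0.3848;  θ1 = -1.3971+1.2225 ≈ -0.1746
arm 2 (φ=120.0°): x'=-0.1117, y'=-0.0088
  e−x'=0.2417;  (l²−L²−(e−x')²−y'²−z²)/2L = -0.0585
  √(A²+B²)=0.4495;  θ2 = -1.0031+1.7012 ≈ 0.6981
arm 3 (φ=240.0°): x'=0.0482, y'=0.1011
  A=0.0818, B=-0.3790, C=(l²−L²−A²−y'²−z²)/(2L)=0.1147
  √(A²+B²)=0.3877;  θ3 = -1.3582+1.2704 ≈ -0.0878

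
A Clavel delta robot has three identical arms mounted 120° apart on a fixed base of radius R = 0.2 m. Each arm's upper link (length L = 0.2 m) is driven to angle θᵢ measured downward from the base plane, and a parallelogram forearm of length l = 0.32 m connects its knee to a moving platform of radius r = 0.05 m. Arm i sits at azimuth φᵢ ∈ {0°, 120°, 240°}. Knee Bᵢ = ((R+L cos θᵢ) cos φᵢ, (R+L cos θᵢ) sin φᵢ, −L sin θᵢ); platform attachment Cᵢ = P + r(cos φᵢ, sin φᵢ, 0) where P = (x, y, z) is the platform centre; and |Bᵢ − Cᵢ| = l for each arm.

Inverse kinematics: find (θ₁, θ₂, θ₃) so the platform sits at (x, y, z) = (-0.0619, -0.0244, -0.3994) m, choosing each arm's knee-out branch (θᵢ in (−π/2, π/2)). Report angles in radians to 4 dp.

φ1=0.0° → target in arm frame (-0.0619, -0.0244)
  e−x'=0.2119;  (l²−L²−(e−x')²−y'²−z²)/2L = -0.3565
  γ=atan2(-0.3994,0.2119)=-1.0830;  ψ=arccos(-0.7886)=2.4793;  θ1=γ+ψ≈1.3963
rotate P by −φ2: (0.0098, 0.0658, -0.3994)
  e−x'=0.1402;  (l²−L²−(e−x')²−y'²−z²)/2L = -0.3028
  γ=atan2(-0.3994,0.1402)=-1.2332;  ψ=arccos(-0.7152)=2.3678;  θ2=γ+ψ≈1.1345
rotate P by −φ3: (0.0521, -0.0414, -0.3994)
  A cos θ + B sin θ = C:  0.0979·cos θ + -0.3994·sin θ = -0.2711
  √(A²+B²)=0.4112;  θ3 = -1.3304+2.2905 ≈ 0.9601

θ₁ = 1.3963, θ₂ = 1.1345, θ₃ = 0.9601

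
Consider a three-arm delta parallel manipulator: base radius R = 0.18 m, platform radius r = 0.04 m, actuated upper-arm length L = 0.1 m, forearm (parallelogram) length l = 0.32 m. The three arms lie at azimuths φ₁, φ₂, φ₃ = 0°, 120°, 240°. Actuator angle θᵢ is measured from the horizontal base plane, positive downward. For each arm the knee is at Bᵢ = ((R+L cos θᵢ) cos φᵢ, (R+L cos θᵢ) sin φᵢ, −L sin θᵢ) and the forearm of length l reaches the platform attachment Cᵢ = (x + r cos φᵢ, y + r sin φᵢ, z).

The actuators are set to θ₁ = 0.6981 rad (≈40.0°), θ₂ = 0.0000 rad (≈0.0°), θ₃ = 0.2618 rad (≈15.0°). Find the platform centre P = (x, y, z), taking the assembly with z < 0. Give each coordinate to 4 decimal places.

φ1=0.0°: virtual centre (0.2166, 0.0000, -0.0643), radius l
S2 = (0.2400·cos120.0°, 0.2400·sin120.0°, 0.0000) = (-0.1200, 0.2078, 0.0000)
φ3=240.0°: virtual centre (-0.1183, -0.2049, -0.0259), radius l
|S₂|²−|S₁|² = 0.0066;  |S₃|²−|S₁|² = 0.0056
[-0.6732 0.4157 0.1286]·P = 0.0066;  [-0.6698 -0.4098 0.0768]·P = 0.0056
det = 0.5543;  x = -0.0090+0.1526z,  y = 0.0011+-0.0621z
sphere 1 gives Az²+Bz+C=0 with A=1.0271, B=0.0595, C=-0.0474;  B²−4AC=0.1981;  roots -0.2456, 0.1877;  negative root z = -0.2456
x = -0.0465, y = 0.0164

(-0.0465, 0.0164, -0.2456)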